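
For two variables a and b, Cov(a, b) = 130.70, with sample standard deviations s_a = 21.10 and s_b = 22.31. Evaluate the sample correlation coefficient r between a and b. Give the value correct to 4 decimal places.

r = Cov(a,b) / (s_a · s_b) = 130.70 / (21.10 × 22.31)
  = 130.70 / 470.7410 ≈ 0.2776

0.2776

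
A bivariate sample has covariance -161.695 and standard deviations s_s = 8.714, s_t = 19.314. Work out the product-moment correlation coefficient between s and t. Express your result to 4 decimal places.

-0.9607

r = Cov(s,t) / (s_s · s_t) = -161.695 / (8.714 × 19.314)
  = -161.695 / 168.3022 ≈ -0.9607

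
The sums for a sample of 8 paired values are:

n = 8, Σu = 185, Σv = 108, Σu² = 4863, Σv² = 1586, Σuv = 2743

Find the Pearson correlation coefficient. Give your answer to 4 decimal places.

0.8973

r = (nΣuv − ΣuΣv) / √[(nΣu² − (Σu)²)(nΣv² − (Σv)²)]
Numerator: 8×2743 − 185×108 = 1964
Denominator: √[(38904 − 34225)(12688 − 11664)] = √[4679 × 1024] = 2188.9029
r = 1964 / 2188.9029 ≈ 0.8973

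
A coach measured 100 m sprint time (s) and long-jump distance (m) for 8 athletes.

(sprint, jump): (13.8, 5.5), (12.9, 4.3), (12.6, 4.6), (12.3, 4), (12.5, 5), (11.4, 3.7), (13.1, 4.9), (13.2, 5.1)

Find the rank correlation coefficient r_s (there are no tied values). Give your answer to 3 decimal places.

0.833

Rank sprint: 8, 5, 4, 2, 3, 1, 6, 7
Rank jump: 8, 3, 4, 2, 6, 1, 5, 7
d = rank(sprint) − rank(jump): 0, 2, 0, 0, -3, 0, 1, 0; Σd² = 14
ρ = 1 − 6Σd² / [n(n²−1)] = 1 − 6×14 / (8×63) = 1 − 84/504 ≈ 0.833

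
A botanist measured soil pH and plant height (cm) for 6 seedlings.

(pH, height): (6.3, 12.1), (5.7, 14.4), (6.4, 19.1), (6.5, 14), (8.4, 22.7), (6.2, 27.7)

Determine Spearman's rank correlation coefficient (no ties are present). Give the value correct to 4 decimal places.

Rank pH: 3, 1, 4, 5, 6, 2
Rank height: 1, 3, 4, 2, 5, 6
d = rank(pH) − rank(height): 2, -2, 0, 3, 1, -4; Σd² = 34
ρ = 1 − 6Σd² / [n(n²−1)] = 1 − 6×34 / (6×35) = 1 − 204/210 ≈ 0.0286

0.0286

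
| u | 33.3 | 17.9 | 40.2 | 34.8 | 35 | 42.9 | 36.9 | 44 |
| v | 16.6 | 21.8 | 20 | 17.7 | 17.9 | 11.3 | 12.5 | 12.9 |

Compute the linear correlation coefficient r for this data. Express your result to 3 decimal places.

-0.711

n = 8, Σu = 285, Σv = 130.7, Σu² = 10619.4, Σv² = 2234.85, Σuv = 4503.08
nΣuv − ΣuΣv = 36024.64 − 37249.5 = -1224.86
nΣu² − (Σu)² = 84955.2 − 81225 = 3730.2; nΣv² − (Σv)² = 17878.8 − 17082.49 = 796.31
r = -1224.86 / √(3730.2 × 796.31) = -1224.86 / 1723.4836 ≈ -0.711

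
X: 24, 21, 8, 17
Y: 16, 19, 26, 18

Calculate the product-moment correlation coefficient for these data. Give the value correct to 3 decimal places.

n = 4, ΣX = 70, ΣY = 79, ΣX² = 1370, ΣY² = 1617, ΣXY = 1297
nΣXY − ΣXΣY = 5188 − 5530 = -342
nΣX² − (ΣX)² = 5480 − 4900 = 580; nΣY² − (ΣY)² = 6468 − 6241 = 227
r = -342 / √(580 × 227) = -342 / 362.8498 ≈ -0.943

-0.943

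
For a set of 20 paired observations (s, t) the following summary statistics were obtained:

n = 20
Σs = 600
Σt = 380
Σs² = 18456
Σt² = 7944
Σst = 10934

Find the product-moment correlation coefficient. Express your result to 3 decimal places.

-0.811

r = (nΣst − ΣsΣt) / √[(nΣs² − (Σs)²)(nΣt² − (Σt)²)]
Numerator: 20×10934 − 600×380 = -9320
Denominator: √[(369120 − 360000)(158880 − 144400)] = √[9120 × 14480] = 11491.6317
r = -9320 / 11491.6317 ≈ -0.811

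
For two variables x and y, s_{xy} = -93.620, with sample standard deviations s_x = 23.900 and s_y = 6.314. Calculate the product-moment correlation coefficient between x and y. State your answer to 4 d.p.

r = Cov(x,y) / (s_x · s_y) = -93.620 / (23.900 × 6.314)
  = -93.620 / 150.9046 ≈ -0.6204

-0.6204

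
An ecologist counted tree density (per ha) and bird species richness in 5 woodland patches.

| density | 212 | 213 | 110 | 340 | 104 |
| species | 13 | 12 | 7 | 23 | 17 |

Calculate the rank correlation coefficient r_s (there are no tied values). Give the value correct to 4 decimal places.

0.3000

Rank density: 3, 4, 2, 5, 1
Rank species: 3, 2, 1, 5, 4
d = rank(density) − rank(species): 0, 2, 1, 0, -3; Σd² = 14
ρ = 1 − 6Σd² / [n(n²−1)] = 1 − 6×14 / (5×24) = 1 − 84/120 ≈ 0.3000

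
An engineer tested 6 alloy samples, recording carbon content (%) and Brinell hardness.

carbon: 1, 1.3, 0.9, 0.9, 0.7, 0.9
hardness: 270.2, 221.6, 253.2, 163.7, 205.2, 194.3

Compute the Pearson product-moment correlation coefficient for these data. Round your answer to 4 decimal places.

n = 6, Σx = 5.7, Σy = 1308.2, Σx² = 5.61, Σy² = 292882.06, Σxy = 1252
nΣxy − ΣxΣy = 7512 − 7456.74 = 55.26
nΣx² − (Σx)² = 33.66 − 32.49 = 1.17; nΣy² − (Σy)² = 1757292.36 − 1711387.24 = 45905.12
r = 55.26 / √(1.17 × 45905.12) = 55.26 / 231.7520 ≈ 0.2384

0.2384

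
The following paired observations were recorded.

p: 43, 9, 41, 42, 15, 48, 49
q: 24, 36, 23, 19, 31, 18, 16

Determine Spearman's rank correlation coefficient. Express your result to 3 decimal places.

Rank p: 5, 1, 3, 4, 2, 6, 7
Rank q: 5, 7, 4, 3, 6, 2, 1
d = rank(p) − rank(q): 0, -6, -1, 1, -4, 4, 6; Σd² = 106
ρ = 1 − 6Σd² / [n(n²−1)] = 1 − 6×106 / (7×48) = 1 − 636/336 ≈ -0.893

-0.893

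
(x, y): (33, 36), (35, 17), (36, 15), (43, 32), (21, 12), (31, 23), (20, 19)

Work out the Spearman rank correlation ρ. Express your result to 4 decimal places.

Rank x: 4, 5, 6, 7, 2, 3, 1
Rank y: 7, 3, 2, 6, 1, 5, 4
d = rank(x) − rank(y): -3, 2, 4, 1, 1, -2, -3; Σd² = 44
ρ = 1 − 6Σd² / [n(n²−1)] = 1 − 6×44 / (7×48) = 1 − 264/336 ≈ 0.2143

0.2143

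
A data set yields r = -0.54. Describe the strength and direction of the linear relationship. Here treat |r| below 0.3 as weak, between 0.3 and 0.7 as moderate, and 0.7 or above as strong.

moderate negative

r = -0.54 < 0 so the relationship is negative.
|r| = 0.54, which falls in the moderate range.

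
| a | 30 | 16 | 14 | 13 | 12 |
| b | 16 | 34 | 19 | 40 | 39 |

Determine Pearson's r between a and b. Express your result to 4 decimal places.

n = 5, Σa = 85, Σb = 148, Σa² = 1665, Σb² = 4894, Σab = 2278
nΣab − ΣaΣb = 11390 − 12580 = -1190
nΣa² − (Σa)² = 8325 − 7225 = 1100; nΣb² − (Σb)² = 24470 − 21904 = 2566
r = -1190 / √(1100 × 2566) = -1190 / 1680.0595 ≈ -0.7083

-0.7083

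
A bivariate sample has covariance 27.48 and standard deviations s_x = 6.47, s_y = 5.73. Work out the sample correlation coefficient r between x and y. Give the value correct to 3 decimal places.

r = Cov(x,y) / (s_x · s_y) = 27.48 / (6.47 × 5.73)
  = 27.48 / 37.0731 ≈ 0.741

0.741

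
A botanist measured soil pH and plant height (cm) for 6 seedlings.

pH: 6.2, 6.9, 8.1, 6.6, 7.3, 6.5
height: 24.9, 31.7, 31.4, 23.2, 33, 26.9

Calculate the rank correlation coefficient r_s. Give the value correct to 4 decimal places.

Rank pH: 1, 4, 6, 3, 5, 2
Rank height: 2, 5, 4, 1, 6, 3
d = rank(pH) − rank(height): -1, -1, 2, 2, -1, -1; Σd² = 12
ρ = 1 − 6Σd² / [n(n²−1)] = 1 − 6×12 / (6×35) = 1 − 72/210 ≈ 0.6571

0.6571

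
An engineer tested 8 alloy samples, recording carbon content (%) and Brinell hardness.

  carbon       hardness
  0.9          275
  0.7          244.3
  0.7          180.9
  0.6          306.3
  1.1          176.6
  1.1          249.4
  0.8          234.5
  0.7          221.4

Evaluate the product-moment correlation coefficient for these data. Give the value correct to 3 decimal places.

n = 8, Σx = 6.6, Σy = 1888.4, Σx² = 5.7, Σy² = 459248.12, Σxy = 1540.1
nΣxy − ΣxΣy = 12320.8 − 12463.44 = -142.64
nΣx² − (Σx)² = 45.6 − 43.56 = 2.04; nΣy² − (Σy)² = 3673984.96 − 3566054.56 = 107930.4
r = -142.64 / √(2.04 × 107930.4) = -142.64 / 469.2313 ≈ -0.304

-0.304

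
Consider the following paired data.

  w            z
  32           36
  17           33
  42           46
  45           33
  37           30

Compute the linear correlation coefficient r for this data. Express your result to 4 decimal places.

0.2978

n = 5, Σw = 173, Σz = 178, Σw² = 6471, Σz² = 6490, Σwz = 6240
nΣwz − ΣwΣz = 31200 − 30794 = 406
nΣw² − (Σw)² = 32355 − 29929 = 2426; nΣz² − (Σz)² = 32450 − 31684 = 766
r = 406 / √(2426 × 766) = 406 / 1363.2006 ≈ 0.2978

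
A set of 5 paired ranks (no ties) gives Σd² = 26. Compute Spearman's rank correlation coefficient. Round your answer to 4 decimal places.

-0.3000

ρ = 1 − 6Σd² / [n(n²−1)] = 1 − 6×26 / (5×24)
  = 1 − 156/120 = 1 − 1.30000 ≈ -0.3000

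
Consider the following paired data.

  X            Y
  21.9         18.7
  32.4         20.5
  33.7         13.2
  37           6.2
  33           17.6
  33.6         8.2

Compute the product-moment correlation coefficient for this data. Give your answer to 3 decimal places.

-0.599

n = 6, ΣX = 191.6, ΣY = 84.4, ΣX² = 6252.02, ΣY² = 1359.62, ΣXY = 2604.29
nΣXY − ΣXΣY = 15625.74 − 16171.04 = -545.3
nΣX² − (ΣX)² = 37512.12 − 36710.56 = 801.56; nΣY² − (ΣY)² = 8157.72 − 7123.36 = 1034.36
r = -545.3 / √(801.56 × 1034.36) = -545.3 / 910.5502 ≈ -0.599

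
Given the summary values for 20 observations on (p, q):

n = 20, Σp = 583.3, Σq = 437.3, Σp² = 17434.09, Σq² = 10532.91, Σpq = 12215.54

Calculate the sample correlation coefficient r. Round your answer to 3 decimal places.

r = (nΣpq − ΣpΣq) / √[(nΣp² − (Σp)²)(nΣq² − (Σq)²)]
Numerator: 20×12215.54 − 583.3×437.3 = -10766.29
Denominator: √[(348681.8 − 340238.89)(210658.2 − 191231.29)] = √[8442.91 × 19426.91] = 12807.0158
r = -10766.29 / 12807.0158 ≈ -0.841

-0.841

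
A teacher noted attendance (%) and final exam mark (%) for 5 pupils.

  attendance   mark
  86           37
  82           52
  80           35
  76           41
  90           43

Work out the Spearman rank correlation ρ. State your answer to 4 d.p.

0.3000

Rank attendance: 4, 3, 2, 1, 5
Rank mark: 2, 5, 1, 3, 4
d = rank(attendance) − rank(mark): 2, -2, 1, -2, 1; Σd² = 14
ρ = 1 − 6Σd² / [n(n²−1)] = 1 − 6×14 / (5×24) = 1 − 84/120 ≈ 0.3000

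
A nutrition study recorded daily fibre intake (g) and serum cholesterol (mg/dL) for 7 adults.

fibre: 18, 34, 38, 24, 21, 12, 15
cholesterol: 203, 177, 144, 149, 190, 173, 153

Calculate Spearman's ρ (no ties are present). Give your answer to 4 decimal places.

Rank fibre: 3, 6, 7, 5, 4, 1, 2
Rank cholesterol: 7, 5, 1, 2, 6, 4, 3
d = rank(fibre) − rank(cholesterol): -4, 1, 6, 3, -2, -3, -1; Σd² = 76
ρ = 1 − 6Σd² / [n(n²−1)] = 1 − 6×76 / (7×48) = 1 − 456/336 ≈ -0.3571

-0.3571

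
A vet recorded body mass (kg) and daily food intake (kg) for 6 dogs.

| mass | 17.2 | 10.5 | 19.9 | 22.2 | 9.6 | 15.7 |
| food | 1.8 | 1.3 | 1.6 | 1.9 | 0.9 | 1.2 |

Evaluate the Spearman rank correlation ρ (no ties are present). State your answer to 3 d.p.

Rank mass: 4, 2, 5, 6, 1, 3
Rank food: 5, 3, 4, 6, 1, 2
d = rank(mass) − rank(food): -1, -1, 1, 0, 0, 1; Σd² = 4
ρ = 1 − 6Σd² / [n(n²−1)] = 1 − 6×4 / (6×35) = 1 − 24/210 ≈ 0.886

0.886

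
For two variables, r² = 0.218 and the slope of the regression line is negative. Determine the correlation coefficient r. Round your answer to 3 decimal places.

|r| = √0.218 = 0.467
The association is negative, so r = −0.467.

-0.467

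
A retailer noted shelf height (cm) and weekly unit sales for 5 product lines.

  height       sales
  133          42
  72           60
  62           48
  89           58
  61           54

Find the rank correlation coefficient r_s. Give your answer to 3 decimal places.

-0.200

Rank height: 5, 3, 2, 4, 1
Rank sales: 1, 5, 2, 4, 3
d = rank(height) − rank(sales): 4, -2, 0, 0, -2; Σd² = 24
ρ = 1 − 6Σd² / [n(n²−1)] = 1 − 6×24 / (5×24) = 1 − 144/120 ≈ -0.200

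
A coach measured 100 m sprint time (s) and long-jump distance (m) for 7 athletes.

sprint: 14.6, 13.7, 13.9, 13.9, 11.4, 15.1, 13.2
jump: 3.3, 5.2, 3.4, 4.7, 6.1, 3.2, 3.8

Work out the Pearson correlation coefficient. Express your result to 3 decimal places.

n = 7, Σx = 95.8, Σy = 29.7, Σx² = 1319.48, Σy² = 133.47, Σxy = 400.03
nΣxy − ΣxΣy = 2800.21 − 2845.26 = -45.05
nΣx² − (Σx)² = 9236.36 − 9177.64 = 58.72; nΣy² − (Σy)² = 934.29 − 882.09 = 52.2
r = -45.05 / √(58.72 × 52.2) = -45.05 / 55.3641 ≈ -0.814

-0.814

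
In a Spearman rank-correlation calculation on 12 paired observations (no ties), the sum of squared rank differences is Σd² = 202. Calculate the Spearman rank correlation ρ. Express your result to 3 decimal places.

ρ = 1 − 6Σd² / [n(n²−1)] = 1 − 6×202 / (12×143)
  = 1 − 1212/1716 = 1 − 0.7063 ≈ 0.294

0.294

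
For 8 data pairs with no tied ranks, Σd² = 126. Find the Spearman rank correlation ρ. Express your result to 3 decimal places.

ρ = 1 − 6Σd² / [n(n²−1)] = 1 − 6×126 / (8×63)
  = 1 − 756/504 = 1 − 1.5000 ≈ -0.500

-0.500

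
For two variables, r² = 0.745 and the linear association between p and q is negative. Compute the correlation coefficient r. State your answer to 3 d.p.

|r| = √0.745 = 0.863
The association is negative, so r = −0.863.

-0.863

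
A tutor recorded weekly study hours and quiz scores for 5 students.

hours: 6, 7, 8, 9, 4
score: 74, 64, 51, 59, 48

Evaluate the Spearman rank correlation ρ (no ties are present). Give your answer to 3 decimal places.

Rank hours: 2, 3, 4, 5, 1
Rank score: 5, 4, 2, 3, 1
d = rank(hours) − rank(score): -3, -1, 2, 2, 0; Σd² = 18
ρ = 1 − 6Σd² / [n(n²−1)] = 1 − 6×18 / (5×24) = 1 − 108/120 ≈ 0.100

0.100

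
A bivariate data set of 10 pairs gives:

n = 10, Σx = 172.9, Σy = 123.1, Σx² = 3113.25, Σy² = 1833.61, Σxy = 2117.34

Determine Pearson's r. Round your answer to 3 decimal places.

r = (nΣxy − ΣxΣy) / √[(nΣx² − (Σx)²)(nΣy² − (Σy)²)]
Numerator: 10×2117.34 − 172.9×123.1 = -110.59
Denominator: √[(31132.5 − 29894.41)(18336.1 − 15153.61)] = √[1238.09 × 3182.49] = 1984.9960
r = -110.59 / 1984.9960 ≈ -0.056

-0.056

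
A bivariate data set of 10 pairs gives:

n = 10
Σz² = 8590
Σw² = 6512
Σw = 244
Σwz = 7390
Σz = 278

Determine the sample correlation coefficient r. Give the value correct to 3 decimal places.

r = (nΣwz − ΣwΣz) / √[(nΣw² − (Σw)²)(nΣz² − (Σz)²)]
Numerator: 10×7390 − 244×278 = 6068
Denominator: √[(65120 − 59536)(85900 − 77284)] = √[5584 × 8616] = 6936.2630
r = 6068 / 6936.2630 ≈ 0.875

0.875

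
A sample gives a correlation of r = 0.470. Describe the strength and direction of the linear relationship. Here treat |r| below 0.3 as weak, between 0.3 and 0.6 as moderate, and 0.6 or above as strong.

moderate positive

r = 0.470 > 0 so the relationship is positive.
|r| = 0.470, which falls in the moderate range.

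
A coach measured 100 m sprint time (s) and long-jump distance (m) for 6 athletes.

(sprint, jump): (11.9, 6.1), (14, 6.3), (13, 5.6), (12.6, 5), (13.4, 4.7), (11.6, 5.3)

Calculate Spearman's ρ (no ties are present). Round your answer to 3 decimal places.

0.143

Rank sprint: 2, 6, 4, 3, 5, 1
Rank jump: 5, 6, 4, 2, 1, 3
d = rank(sprint) − rank(jump): -3, 0, 0, 1, 4, -2; Σd² = 30
ρ = 1 − 6Σd² / [n(n²−1)] = 1 − 6×30 / (6×35) = 1 − 180/210 ≈ 0.143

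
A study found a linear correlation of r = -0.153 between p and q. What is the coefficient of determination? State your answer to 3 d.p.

0.023

r² = (-0.153)² = 0.023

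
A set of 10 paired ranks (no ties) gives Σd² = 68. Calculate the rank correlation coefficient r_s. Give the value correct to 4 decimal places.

ρ = 1 − 6Σd² / [n(n²−1)] = 1 − 6×68 / (10×99)
  = 1 − 408/990 = 1 − 0.41212 ≈ 0.5879

0.5879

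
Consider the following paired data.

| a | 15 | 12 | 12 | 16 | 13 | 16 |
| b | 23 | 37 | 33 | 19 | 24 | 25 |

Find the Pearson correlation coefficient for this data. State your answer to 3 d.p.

n = 6, Σa = 84, Σb = 161, Σa² = 1194, Σb² = 4549, Σab = 2201
nΣab − ΣaΣb = 13206 − 13524 = -318
nΣa² − (Σa)² = 7164 − 7056 = 108; nΣb² − (Σb)² = 27294 − 25921 = 1373
r = -318 / √(108 × 1373) = -318 / 385.0766 ≈ -0.826

-0.826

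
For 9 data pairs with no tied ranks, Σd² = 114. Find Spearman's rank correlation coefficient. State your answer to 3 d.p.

ρ = 1 − 6Σd² / [n(n²−1)] = 1 − 6×114 / (9×80)
  = 1 − 684/720 = 1 − 0.9500 ≈ 0.050

0.050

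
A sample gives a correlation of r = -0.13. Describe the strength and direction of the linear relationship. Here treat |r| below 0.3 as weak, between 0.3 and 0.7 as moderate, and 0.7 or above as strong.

weak negative

r = -0.13 < 0 so the relationship is negative.
|r| = 0.13, which falls in the weak range.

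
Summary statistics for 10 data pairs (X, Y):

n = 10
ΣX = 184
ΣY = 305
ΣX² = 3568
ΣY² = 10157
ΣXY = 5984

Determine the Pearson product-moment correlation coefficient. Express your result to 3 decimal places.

r = (nΣXY − ΣXΣY) / √[(nΣX² − (ΣX)²)(nΣY² − (ΣY)²)]
Numerator: 10×5984 − 184×305 = 3720
Denominator: √[(35680 − 33856)(101570 − 93025)] = √[1824 × 8545] = 3947.9210
r = 3720 / 3947.9210 ≈ 0.942

0.942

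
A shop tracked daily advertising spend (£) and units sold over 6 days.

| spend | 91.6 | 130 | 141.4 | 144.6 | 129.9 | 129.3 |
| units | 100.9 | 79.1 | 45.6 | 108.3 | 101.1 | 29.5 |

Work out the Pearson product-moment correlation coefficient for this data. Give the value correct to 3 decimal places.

n = 6, Σx = 766.8, Σy = 464.5, Σx² = 99786.18, Σy² = 41337.33, Σxy = 58580.7
nΣxy − ΣxΣy = 351484.2 − 356178.6 = -4694.4
nΣx² − (Σx)² = 598717.08 − 587982.24 = 10734.84; nΣy² − (Σy)² = 248023.98 − 215760.25 = 32263.73
r = -4694.4 / √(10734.84 × 32263.73) = -4694.4 / 18610.3729 ≈ -0.252

-0.252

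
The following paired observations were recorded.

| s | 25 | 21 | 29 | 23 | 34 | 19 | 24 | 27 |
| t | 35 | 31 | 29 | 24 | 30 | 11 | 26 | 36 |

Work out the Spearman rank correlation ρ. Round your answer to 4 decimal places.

0.4762

Rank s: 5, 2, 7, 3, 8, 1, 4, 6
Rank t: 7, 6, 4, 2, 5, 1, 3, 8
d = rank(s) − rank(t): -2, -4, 3, 1, 3, 0, 1, -2; Σd² = 44
ρ = 1 − 6Σd² / [n(n²−1)] = 1 − 6×44 / (8×63) = 1 − 264/504 ≈ 0.4762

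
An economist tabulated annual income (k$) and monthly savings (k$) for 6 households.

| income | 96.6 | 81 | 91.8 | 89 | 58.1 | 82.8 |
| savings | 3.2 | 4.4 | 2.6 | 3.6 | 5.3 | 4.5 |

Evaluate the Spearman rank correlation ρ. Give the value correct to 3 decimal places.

Rank income: 6, 2, 5, 4, 1, 3
Rank savings: 2, 4, 1, 3, 6, 5
d = rank(income) − rank(savings): 4, -2, 4, 1, -5, -2; Σd² = 66
ρ = 1 − 6Σd² / [n(n²−1)] = 1 − 6×66 / (6×35) = 1 − 396/210 ≈ -0.886

-0.886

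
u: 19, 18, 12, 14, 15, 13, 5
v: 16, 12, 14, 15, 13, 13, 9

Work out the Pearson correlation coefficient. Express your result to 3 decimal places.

n = 7, Σu = 96, Σv = 92, Σu² = 1444, Σv² = 1240, Σuv = 1307
nΣuv − ΣuΣv = 9149 − 8832 = 317
nΣu² − (Σu)² = 10108 − 9216 = 892; nΣv² − (Σv)² = 8680 − 8464 = 216
r = 317 / √(892 × 216) = 317 / 438.9442 ≈ 0.722

0.722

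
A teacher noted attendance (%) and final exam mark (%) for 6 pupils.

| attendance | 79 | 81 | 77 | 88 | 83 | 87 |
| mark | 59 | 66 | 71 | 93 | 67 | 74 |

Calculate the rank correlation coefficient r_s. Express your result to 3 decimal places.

Rank attendance: 2, 3, 1, 6, 4, 5
Rank mark: 1, 2, 4, 6, 3, 5
d = rank(attendance) − rank(mark): 1, 1, -3, 0, 1, 0; Σd² = 12
ρ = 1 − 6Σd² / [n(n²−1)] = 1 − 6×12 / (6×35) = 1 − 72/210 ≈ 0.657

0.657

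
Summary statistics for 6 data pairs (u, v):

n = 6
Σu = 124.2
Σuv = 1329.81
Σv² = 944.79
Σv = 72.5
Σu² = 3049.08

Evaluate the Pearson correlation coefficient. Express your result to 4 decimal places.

-0.9428

r = (nΣuv − ΣuΣv) / √[(nΣu² − (Σu)²)(nΣv² − (Σv)²)]
Numerator: 6×1329.81 − 124.2×72.5 = -1025.64
Denominator: √[(18294.48 − 15425.64)(5668.74 − 5256.25)] = √[2868.84 × 412.49] = 1087.8271
r = -1025.64 / 1087.8271 ≈ -0.9428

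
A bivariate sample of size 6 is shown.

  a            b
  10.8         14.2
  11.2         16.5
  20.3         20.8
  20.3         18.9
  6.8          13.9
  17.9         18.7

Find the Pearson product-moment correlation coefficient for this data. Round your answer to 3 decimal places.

0.944

n = 6, Σa = 87.3, Σb = 103, Σa² = 1432.91, Σb² = 1806.64, Σab = 1573.32
nΣab − ΣaΣb = 9439.92 − 8991.9 = 448.02
nΣa² − (Σa)² = 8597.46 − 7621.29 = 976.17; nΣb² − (Σb)² = 10839.84 − 10609 = 230.84
r = 448.02 / √(976.17 × 230.84) = 448.02 / 474.6989 ≈ 0.944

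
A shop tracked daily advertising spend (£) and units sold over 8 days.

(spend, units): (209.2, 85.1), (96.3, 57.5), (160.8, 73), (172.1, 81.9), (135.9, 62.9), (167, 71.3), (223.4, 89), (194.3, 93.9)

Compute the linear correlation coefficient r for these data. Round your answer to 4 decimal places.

n = 8, Σx = 1359, Σy = 614.6, Σx² = 242531.24, Σy² = 48363.18, Σxy = 107756.14
nΣxy − ΣxΣy = 862049.12 − 835241.4 = 26807.72
nΣx² − (Σx)² = 1940249.92 − 1846881 = 93368.92; nΣy² − (Σy)² = 386905.44 − 377733.16 = 9172.28
r = 26807.72 / √(93368.92 × 9172.28) = 26807.72 / 29264.4132 ≈ 0.9161

0.9161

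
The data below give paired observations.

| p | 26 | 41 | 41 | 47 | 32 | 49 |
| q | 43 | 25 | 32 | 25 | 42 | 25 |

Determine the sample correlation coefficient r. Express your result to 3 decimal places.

n = 6, Σp = 236, Σq = 192, Σp² = 9672, Σq² = 6512, Σpq = 7199
nΣpq − ΣpΣq = 43194 − 45312 = -2118
nΣp² − (Σp)² = 58032 − 55696 = 2336; nΣq² − (Σq)² = 39072 − 36864 = 2208
r = -2118 / √(2336 × 2208) = -2118 / 2271.0984 ≈ -0.933

-0.933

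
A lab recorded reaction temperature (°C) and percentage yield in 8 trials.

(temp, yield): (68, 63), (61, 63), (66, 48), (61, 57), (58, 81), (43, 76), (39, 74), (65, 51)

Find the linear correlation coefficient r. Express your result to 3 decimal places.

n = 8, Σx = 461, Σy = 513, Σx² = 27381, Σy² = 33905, Σxy = 28939
nΣxy − ΣxΣy = 231512 − 236493 = -4981
nΣx² − (Σx)² = 219048 − 212521 = 6527; nΣy² − (Σy)² = 271240 − 263169 = 8071
r = -4981 / √(6527 × 8071) = -4981 / 7258.0588 ≈ -0.686

-0.686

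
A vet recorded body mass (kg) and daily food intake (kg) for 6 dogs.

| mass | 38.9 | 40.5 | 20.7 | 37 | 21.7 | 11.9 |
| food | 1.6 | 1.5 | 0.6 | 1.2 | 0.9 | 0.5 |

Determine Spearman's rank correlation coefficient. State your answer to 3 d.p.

Rank mass: 5, 6, 2, 4, 3, 1
Rank food: 6, 5, 2, 4, 3, 1
d = rank(mass) − rank(food): -1, 1, 0, 0, 0, 0; Σd² = 2
ρ = 1 − 6Σd² / [n(n²−1)] = 1 − 6×2 / (6×35) = 1 − 12/210 ≈ 0.943

0.943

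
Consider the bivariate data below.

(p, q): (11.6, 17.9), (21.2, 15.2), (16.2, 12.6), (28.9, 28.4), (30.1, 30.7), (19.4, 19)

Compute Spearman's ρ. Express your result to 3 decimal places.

0.714

Rank p: 1, 4, 2, 5, 6, 3
Rank q: 3, 2, 1, 5, 6, 4
d = rank(p) − rank(q): -2, 2, 1, 0, 0, -1; Σd² = 10
ρ = 1 − 6Σd² / [n(n²−1)] = 1 − 6×10 / (6×35) = 1 − 60/210 ≈ 0.714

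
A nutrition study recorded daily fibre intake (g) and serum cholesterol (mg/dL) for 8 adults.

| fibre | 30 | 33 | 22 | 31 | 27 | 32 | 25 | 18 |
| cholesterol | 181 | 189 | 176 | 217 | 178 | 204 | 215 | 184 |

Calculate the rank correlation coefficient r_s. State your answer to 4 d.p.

0.4286

Rank fibre: 5, 8, 2, 6, 4, 7, 3, 1
Rank cholesterol: 3, 5, 1, 8, 2, 6, 7, 4
d = rank(fibre) − rank(cholesterol): 2, 3, 1, -2, 2, 1, -4, -3; Σd² = 48
ρ = 1 − 6Σd² / [n(n²−1)] = 1 − 6×48 / (8×63) = 1 − 288/504 ≈ 0.4286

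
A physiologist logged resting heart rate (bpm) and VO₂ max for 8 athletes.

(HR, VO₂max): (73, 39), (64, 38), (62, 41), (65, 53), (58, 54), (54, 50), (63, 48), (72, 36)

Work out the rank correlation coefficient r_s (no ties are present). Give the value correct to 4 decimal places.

-0.5952

Rank HR: 8, 5, 3, 6, 2, 1, 4, 7
Rank VO₂max: 3, 2, 4, 7, 8, 6, 5, 1
d = rank(HR) − rank(VO₂max): 5, 3, -1, -1, -6, -5, -1, 6; Σd² = 134
ρ = 1 − 6Σd² / [n(n²−1)] = 1 − 6×134 / (8×63) = 1 − 804/504 ≈ -0.5952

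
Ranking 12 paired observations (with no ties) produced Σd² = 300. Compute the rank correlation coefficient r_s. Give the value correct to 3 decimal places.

-0.049

ρ = 1 − 6Σd² / [n(n²−1)] = 1 − 6×300 / (12×143)
  = 1 − 1800/1716 = 1 − 1.0490 ≈ -0.049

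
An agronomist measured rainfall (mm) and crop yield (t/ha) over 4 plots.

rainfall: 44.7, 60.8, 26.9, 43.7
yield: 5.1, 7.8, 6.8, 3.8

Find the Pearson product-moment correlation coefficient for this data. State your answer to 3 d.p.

n = 4, Σx = 176.1, Σy = 23.5, Σx² = 8328.03, Σy² = 147.53, Σxy = 1051.19
nΣxy − ΣxΣy = 4204.76 − 4138.35 = 66.41
nΣx² − (Σx)² = 33312.12 − 31011.21 = 2300.91; nΣy² − (Σy)² = 590.12 − 552.25 = 37.87
r = 66.41 / √(2300.91 × 37.87) = 66.41 / 295.1872 ≈ 0.225

0.225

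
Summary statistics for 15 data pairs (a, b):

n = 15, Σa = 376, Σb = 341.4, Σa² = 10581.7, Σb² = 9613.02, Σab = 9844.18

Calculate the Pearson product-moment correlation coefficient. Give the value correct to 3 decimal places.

r = (nΣab − ΣaΣb) / √[(nΣa² − (Σa)²)(nΣb² − (Σb)²)]
Numerator: 15×9844.18 − 376×341.4 = 19296.3
Denominator: √[(158725.5 − 141376)(144195.3 − 116553.96)] = √[17349.5 × 27641.34] = 21898.9367
r = 19296.3 / 21898.9367 ≈ 0.881

0.881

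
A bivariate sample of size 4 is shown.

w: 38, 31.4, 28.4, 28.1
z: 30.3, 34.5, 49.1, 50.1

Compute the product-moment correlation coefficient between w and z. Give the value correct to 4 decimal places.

n = 4, Σw = 125.9, Σz = 164, Σw² = 4026.13, Σz² = 7029.16, Σwz = 5036.95
nΣwz − ΣwΣz = 20147.8 − 20647.6 = -499.8
nΣw² − (Σw)² = 16104.52 − 15850.81 = 253.71; nΣz² − (Σz)² = 28116.64 − 26896 = 1220.64
r = -499.8 / √(253.71 × 1220.64) = -499.8 / 556.4967 ≈ -0.8981

-0.8981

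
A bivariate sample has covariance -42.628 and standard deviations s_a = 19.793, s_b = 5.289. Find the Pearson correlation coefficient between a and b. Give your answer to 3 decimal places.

r = Cov(a,b) / (s_a · s_b) = -42.628 / (19.793 × 5.289)
  = -42.628 / 104.6852 ≈ -0.407

-0.407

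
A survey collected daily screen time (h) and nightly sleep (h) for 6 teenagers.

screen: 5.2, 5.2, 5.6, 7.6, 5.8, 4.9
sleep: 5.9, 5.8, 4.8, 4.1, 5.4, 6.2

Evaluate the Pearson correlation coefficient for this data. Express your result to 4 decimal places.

-0.9105

n = 6, Σx = 34.3, Σy = 32.2, Σx² = 200.85, Σy² = 175.9, Σxy = 180.58
nΣxy − ΣxΣy = 1083.48 − 1104.46 = -20.98
nΣx² − (Σx)² = 1205.1 − 1176.49 = 28.61; nΣy² − (Σy)² = 1055.4 − 1036.84 = 18.56
r = -20.98 / √(28.61 × 18.56) = -20.98 / 23.0435 ≈ -0.9105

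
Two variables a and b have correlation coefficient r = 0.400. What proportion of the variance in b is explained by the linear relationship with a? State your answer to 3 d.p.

0.160

r² = (0.400)² = 0.160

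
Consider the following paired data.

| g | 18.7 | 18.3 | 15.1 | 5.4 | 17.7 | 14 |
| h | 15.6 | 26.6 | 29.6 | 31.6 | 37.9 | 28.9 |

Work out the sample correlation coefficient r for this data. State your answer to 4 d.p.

n = 6, Σg = 89.2, Σh = 170.2, Σg² = 1451.04, Σh² = 5097.26, Σgh = 2471.53
nΣgh − ΣgΣh = 14829.18 − 15181.84 = -352.66
nΣg² − (Σg)² = 8706.24 − 7956.64 = 749.6; nΣh² − (Σh)² = 30583.56 − 28968.04 = 1615.52
r = -352.66 / √(749.6 × 1615.52) = -352.66 / 1100.4516 ≈ -0.3205

-0.3205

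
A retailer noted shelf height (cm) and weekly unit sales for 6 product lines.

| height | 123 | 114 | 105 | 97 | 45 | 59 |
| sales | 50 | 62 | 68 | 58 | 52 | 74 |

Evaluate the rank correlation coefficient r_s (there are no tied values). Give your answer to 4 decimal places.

Rank height: 6, 5, 4, 3, 1, 2
Rank sales: 1, 4, 5, 3, 2, 6
d = rank(height) − rank(sales): 5, 1, -1, 0, -1, -4; Σd² = 44
ρ = 1 − 6Σd² / [n(n²−1)] = 1 − 6×44 / (6×35) = 1 − 264/210 ≈ -0.2571

-0.2571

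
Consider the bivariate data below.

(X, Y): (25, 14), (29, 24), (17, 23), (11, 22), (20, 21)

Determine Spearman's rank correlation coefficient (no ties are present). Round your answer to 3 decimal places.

Rank X: 4, 5, 2, 1, 3
Rank Y: 1, 5, 4, 3, 2
d = rank(X) − rank(Y): 3, 0, -2, -2, 1; Σd² = 18
ρ = 1 − 6Σd² / [n(n²−1)] = 1 − 6×18 / (5×24) = 1 − 108/120 ≈ 0.100

0.100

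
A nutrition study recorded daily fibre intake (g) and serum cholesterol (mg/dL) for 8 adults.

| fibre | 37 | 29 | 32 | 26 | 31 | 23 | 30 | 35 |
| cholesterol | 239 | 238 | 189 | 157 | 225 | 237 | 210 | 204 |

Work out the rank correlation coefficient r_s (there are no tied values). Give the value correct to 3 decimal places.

0.119

Rank fibre: 8, 3, 6, 2, 5, 1, 4, 7
Rank cholesterol: 8, 7, 2, 1, 5, 6, 4, 3
d = rank(fibre) − rank(cholesterol): 0, -4, 4, 1, 0, -5, 0, 4; Σd² = 74
ρ = 1 − 6Σd² / [n(n²−1)] = 1 − 6×74 / (8×63) = 1 − 444/504 ≈ 0.119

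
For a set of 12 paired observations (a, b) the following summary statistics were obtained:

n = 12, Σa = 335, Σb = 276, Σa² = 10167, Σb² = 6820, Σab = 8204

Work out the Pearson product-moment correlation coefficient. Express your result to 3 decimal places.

0.805

r = (nΣab − ΣaΣb) / √[(nΣa² − (Σa)²)(nΣb² − (Σb)²)]
Numerator: 12×8204 − 335×276 = 5988
Denominator: √[(122004 − 112225)(81840 − 76176)] = √[9779 × 5664] = 7442.3287
r = 5988 / 7442.3287 ≈ 0.805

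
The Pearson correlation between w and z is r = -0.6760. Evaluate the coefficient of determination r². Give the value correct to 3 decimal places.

r² = (-0.6760)² = 0.457

0.457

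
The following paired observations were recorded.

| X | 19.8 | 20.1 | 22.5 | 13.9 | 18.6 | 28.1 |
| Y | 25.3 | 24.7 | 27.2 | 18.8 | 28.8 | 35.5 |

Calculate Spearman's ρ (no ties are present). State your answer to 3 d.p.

Rank X: 3, 4, 5, 1, 2, 6
Rank Y: 3, 2, 4, 1, 5, 6
d = rank(X) − rank(Y): 0, 2, 1, 0, -3, 0; Σd² = 14
ρ = 1 − 6Σd² / [n(n²−1)] = 1 − 6×14 / (6×35) = 1 − 84/210 ≈ 0.600

0.600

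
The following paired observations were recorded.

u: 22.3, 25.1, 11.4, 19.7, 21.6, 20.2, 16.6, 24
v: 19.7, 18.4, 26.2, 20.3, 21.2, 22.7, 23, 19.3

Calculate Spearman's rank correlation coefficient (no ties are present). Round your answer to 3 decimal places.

Rank u: 6, 8, 1, 3, 5, 4, 2, 7
Rank v: 3, 1, 8, 4, 5, 6, 7, 2
d = rank(u) − rank(v): 3, 7, -7, -1, 0, -2, -5, 5; Σd² = 162
ρ = 1 − 6Σd² / [n(n²−1)] = 1 − 6×162 / (8×63) = 1 − 972/504 ≈ -0.929

-0.929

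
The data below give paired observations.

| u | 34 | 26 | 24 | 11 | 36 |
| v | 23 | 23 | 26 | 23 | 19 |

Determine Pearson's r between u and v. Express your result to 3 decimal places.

-0.464

n = 5, Σu = 131, Σv = 114, Σu² = 3825, Σv² = 2624, Σuv = 2941
nΣuv − ΣuΣv = 14705 − 14934 = -229
nΣu² − (Σu)² = 19125 − 17161 = 1964; nΣv² − (Σv)² = 13120 − 12996 = 124
r = -229 / √(1964 × 124) = -229 / 493.4937 ≈ -0.464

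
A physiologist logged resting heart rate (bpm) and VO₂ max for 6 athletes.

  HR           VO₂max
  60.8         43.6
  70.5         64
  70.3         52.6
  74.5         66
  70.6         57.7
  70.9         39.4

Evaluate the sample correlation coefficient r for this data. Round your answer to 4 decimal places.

0.5781

n = 6, Σx = 417.6, Σy = 323.3, Σx² = 29170.4, Σy² = 18001.37, Σxy = 22644.74
nΣxy − ΣxΣy = 135868.44 − 135010.08 = 858.36
nΣx² − (Σx)² = 175022.4 − 174389.76 = 632.64; nΣy² − (Σy)² = 108008.22 − 104522.89 = 3485.33
r = 858.36 / √(632.64 × 3485.33) = 858.36 / 1484.9105 ≈ 0.5781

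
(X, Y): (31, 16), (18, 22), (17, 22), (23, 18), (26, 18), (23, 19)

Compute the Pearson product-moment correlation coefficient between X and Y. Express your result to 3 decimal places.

n = 6, ΣX = 138, ΣY = 115, ΣX² = 3308, ΣY² = 2233, ΣXY = 2585
nΣXY − ΣXΣY = 15510 − 15870 = -360
nΣX² − (ΣX)² = 19848 − 19044 = 804; nΣY² − (ΣY)² = 13398 − 13225 = 173
r = -360 / √(804 × 173) = -360 / 372.9504 ≈ -0.965

-0.965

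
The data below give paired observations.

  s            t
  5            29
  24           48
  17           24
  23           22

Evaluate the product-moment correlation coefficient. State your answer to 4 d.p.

0.2870

n = 4, Σs = 69, Σt = 123, Σs² = 1419, Σt² = 4205, Σst = 2211
nΣst − ΣsΣt = 8844 − 8487 = 357
nΣs² − (Σs)² = 5676 − 4761 = 915; nΣt² − (Σt)² = 16820 − 15129 = 1691
r = 357 / √(915 × 1691) = 357 / 1243.8911 ≈ 0.2870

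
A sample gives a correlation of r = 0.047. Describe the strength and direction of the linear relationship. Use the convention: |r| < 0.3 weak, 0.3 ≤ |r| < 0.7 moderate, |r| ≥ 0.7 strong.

weak positive

r = 0.047 > 0 so the relationship is positive.
|r| = 0.047, which falls in the weak range.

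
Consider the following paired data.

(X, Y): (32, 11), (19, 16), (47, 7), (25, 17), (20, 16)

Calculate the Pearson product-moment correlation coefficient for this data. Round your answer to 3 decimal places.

n = 5, ΣX = 143, ΣY = 67, ΣX² = 4619, ΣY² = 971, ΣXY = 1730
nΣXY − ΣXΣY = 8650 − 9581 = -931
nΣX² − (ΣX)² = 23095 − 20449 = 2646; nΣY² − (ΣY)² = 4855 − 4489 = 366
r = -931 / √(2646 × 366) = -931 / 984.0915 ≈ -0.946

-0.946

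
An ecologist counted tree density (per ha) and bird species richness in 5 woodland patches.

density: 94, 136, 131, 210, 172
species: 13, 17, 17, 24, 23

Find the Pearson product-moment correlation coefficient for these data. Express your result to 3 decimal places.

0.972

n = 5, Σx = 743, Σy = 94, Σx² = 118177, Σy² = 1852, Σxy = 14757
nΣxy − ΣxΣy = 73785 − 69842 = 3943
nΣx² − (Σx)² = 590885 − 552049 = 38836; nΣy² − (Σy)² = 9260 − 8836 = 424
r = 3943 / √(38836 × 424) = 3943 / 4057.8891 ≈ 0.972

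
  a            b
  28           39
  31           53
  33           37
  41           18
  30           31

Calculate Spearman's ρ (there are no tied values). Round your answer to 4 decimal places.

Rank a: 1, 3, 4, 5, 2
Rank b: 4, 5, 3, 1, 2
d = rank(a) − rank(b): -3, -2, 1, 4, 0; Σd² = 30
ρ = 1 − 6Σd² / [n(n²−1)] = 1 − 6×30 / (5×24) = 1 − 180/120 ≈ -0.5000

-0.5000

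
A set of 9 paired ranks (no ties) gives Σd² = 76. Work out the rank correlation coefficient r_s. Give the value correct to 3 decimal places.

0.367

ρ = 1 − 6Σd² / [n(n²−1)] = 1 − 6×76 / (9×80)
  = 1 − 456/720 = 1 − 0.6333 ≈ 0.367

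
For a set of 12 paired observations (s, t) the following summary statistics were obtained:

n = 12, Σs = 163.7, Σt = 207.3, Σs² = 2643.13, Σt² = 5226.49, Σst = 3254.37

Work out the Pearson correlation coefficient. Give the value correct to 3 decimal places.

r = (nΣst − ΣsΣt) / √[(nΣs² − (Σs)²)(nΣt² − (Σt)²)]
Numerator: 12×3254.37 − 163.7×207.3 = 5117.43
Denominator: √[(31717.56 − 26797.69)(62717.88 − 42973.29)] = √[4919.87 × 19744.59] = 9856.0041
r = 5117.43 / 9856.0041 ≈ 0.519

0.519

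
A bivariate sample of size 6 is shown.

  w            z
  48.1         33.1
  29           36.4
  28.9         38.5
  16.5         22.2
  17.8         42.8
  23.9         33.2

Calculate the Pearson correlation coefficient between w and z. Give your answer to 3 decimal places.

0.098

n = 6, Σw = 164.2, Σz = 206.2, Σw² = 5150.12, Σz² = 7329.74, Σwz = 5681.98
nΣwz − ΣwΣz = 34091.88 − 33858.04 = 233.84
nΣw² − (Σw)² = 30900.72 − 26961.64 = 3939.08; nΣz² − (Σz)² = 43978.44 − 42518.44 = 1460
r = 233.84 / √(3939.08 × 1460) = 233.84 / 2398.1361 ≈ 0.098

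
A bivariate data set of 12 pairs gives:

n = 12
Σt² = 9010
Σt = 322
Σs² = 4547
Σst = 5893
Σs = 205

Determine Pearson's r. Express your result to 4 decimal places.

0.6310

r = (nΣst − ΣsΣt) / √[(nΣs² − (Σs)²)(nΣt² − (Σt)²)]
Numerator: 12×5893 − 205×322 = 4706
Denominator: √[(54564 − 42025)(108120 − 103684)] = √[12539 × 4436] = 7458.0831
r = 4706 / 7458.0831 ≈ 0.6310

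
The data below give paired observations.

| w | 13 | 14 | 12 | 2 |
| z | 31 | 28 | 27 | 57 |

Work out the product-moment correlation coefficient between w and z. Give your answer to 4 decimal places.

n = 4, Σw = 41, Σz = 143, Σw² = 513, Σz² = 5723, Σwz = 1233
nΣwz − ΣwΣz = 4932 − 5863 = -931
nΣw² − (Σw)² = 2052 − 1681 = 371; nΣz² − (Σz)² = 22892 − 20449 = 2443
r = -931 / √(371 × 2443) = -931 / 952.0257 ≈ -0.9779

-0.9779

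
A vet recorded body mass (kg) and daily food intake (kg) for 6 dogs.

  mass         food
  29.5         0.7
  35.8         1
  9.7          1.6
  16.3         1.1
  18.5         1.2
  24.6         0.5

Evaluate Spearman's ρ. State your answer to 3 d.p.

-0.714

Rank mass: 5, 6, 1, 2, 3, 4
Rank food: 2, 3, 6, 4, 5, 1
d = rank(mass) − rank(food): 3, 3, -5, -2, -2, 3; Σd² = 60
ρ = 1 − 6Σd² / [n(n²−1)] = 1 − 6×60 / (6×35) = 1 − 360/210 ≈ -0.714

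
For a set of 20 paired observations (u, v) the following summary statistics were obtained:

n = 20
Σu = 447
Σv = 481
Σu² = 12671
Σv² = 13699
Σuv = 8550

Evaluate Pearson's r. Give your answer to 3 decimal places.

r = (nΣuv − ΣuΣv) / √[(nΣu² − (Σu)²)(nΣv² − (Σv)²)]
Numerator: 20×8550 − 447×481 = -44007
Denominator: √[(253420 − 199809)(273980 − 231361)] = √[53611 × 42619] = 47800.0754
r = -44007 / 47800.0754 ≈ -0.921

-0.921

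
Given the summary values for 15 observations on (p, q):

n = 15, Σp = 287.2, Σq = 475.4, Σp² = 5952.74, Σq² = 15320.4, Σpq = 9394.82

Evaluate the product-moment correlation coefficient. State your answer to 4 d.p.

0.8625

r = (nΣpq − ΣpΣq) / √[(nΣp² − (Σp)²)(nΣq² − (Σq)²)]
Numerator: 15×9394.82 − 287.2×475.4 = 4387.42
Denominator: √[(89291.1 − 82483.84)(229806 − 226005.16)] = √[6807.26 × 3800.84] = 5086.5810
r = 4387.42 / 5086.5810 ≈ 0.8625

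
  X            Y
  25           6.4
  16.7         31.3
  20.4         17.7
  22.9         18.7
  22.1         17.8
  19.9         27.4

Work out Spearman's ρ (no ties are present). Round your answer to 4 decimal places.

Rank X: 6, 1, 3, 5, 4, 2
Rank Y: 1, 6, 2, 4, 3, 5
d = rank(X) − rank(Y): 5, -5, 1, 1, 1, -3; Σd² = 62
ρ = 1 − 6Σd² / [n(n²−1)] = 1 − 6×62 / (6×35) = 1 − 372/210 ≈ -0.7714

-0.7714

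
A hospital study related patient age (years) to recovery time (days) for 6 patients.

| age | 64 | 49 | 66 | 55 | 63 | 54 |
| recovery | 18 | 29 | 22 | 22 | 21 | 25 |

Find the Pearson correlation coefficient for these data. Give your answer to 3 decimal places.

-0.835

n = 6, Σx = 351, Σy = 137, Σx² = 20763, Σy² = 3199, Σxy = 7908
nΣxy − ΣxΣy = 47448 − 48087 = -639
nΣx² − (Σx)² = 124578 − 123201 = 1377; nΣy² − (Σy)² = 19194 − 18769 = 425
r = -639 / √(1377 × 425) = -639 / 765.0000 ≈ -0.835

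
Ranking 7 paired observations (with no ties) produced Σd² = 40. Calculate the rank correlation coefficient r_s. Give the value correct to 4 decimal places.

ρ = 1 − 6Σd² / [n(n²−1)] = 1 − 6×40 / (7×48)
  = 1 − 240/336 = 1 − 0.71429 ≈ 0.2857

0.2857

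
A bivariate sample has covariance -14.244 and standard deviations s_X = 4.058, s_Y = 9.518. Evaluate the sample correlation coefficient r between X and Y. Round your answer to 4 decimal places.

-0.3688

r = Cov(X,Y) / (s_X · s_Y) = -14.244 / (4.058 × 9.518)
  = -14.244 / 38.6240 ≈ -0.3688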